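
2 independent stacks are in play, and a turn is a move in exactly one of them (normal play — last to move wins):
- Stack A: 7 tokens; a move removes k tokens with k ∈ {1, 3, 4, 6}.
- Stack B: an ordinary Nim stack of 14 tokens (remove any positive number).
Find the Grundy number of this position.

Build the Grundy sequence for stack A with g(k) = mex{g(k−s) : s ∈ {1, 3, 4, 6}, s ≤ k}:
g(0) = mex{} = 0
g(1) = mex{0} = 1
g(2) = mex{1} = 0
g(3) = mex{0} = 1
g(4) = mex{0,1} = 2
g(5) = mex{0,1,2} = 3
g(6) = mex{0,1,3} = 2
g(7) = mex{1,2} = 0
So g(7) = 0.
Stack B is a plain Nim stack of size 14, so its Grundy value is 14.
By the Sprague-Grundy theorem, the Grundy value of a sum of independent games is the XOR of the component values.
Combined value = 0 XOR 14 = 14.

14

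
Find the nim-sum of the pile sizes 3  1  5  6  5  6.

2

Nim-sum: 3 XOR 1 XOR 5 XOR 6 XOR 5 XOR 6 = 2.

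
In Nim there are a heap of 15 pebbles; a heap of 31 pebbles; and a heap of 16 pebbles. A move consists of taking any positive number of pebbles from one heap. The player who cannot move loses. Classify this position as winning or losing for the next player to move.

Bitwise XOR of the heap sizes:
  01111  (15)
  11111  (31)
  10000  (16)
  -----
  00000  (0)
The nim-sum is 0, so this is a P-position: the player to move is in a losing position under optimal play.

Losing position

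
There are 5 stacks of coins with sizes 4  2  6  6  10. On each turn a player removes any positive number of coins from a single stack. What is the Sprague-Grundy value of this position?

12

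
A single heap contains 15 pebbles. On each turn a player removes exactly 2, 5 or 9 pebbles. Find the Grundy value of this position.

Grundy values for subtraction set {2, 5, 9}:
k:     0  1  2  3  4  5  6  7  8  9 10 11 12 13 14 15
g(k):  0  0  1  1  0  2  1  0  0  1  1  0  2  1  0  0
So g(15) = 0.

0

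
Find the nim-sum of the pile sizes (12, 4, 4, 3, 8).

Bitwise XOR of the heap sizes:
  1100  (12)
  0100  (4)
  0100  (4)
  0011  (3)
  1000  (8)
  ----
  0111  (7)

7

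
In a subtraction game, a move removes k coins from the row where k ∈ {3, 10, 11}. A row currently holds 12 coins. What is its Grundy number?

Build the Grundy sequence with g(k) = mex{g(k−s) : s ∈ {3, 10, 11}, s ≤ k}:
k:     0  1  2  3  4  5  6  7  8  9 10 11 12
g(k):  0  0  0  1  1  1  0  0  0  1  1  1  2
So g(12) = 2.

2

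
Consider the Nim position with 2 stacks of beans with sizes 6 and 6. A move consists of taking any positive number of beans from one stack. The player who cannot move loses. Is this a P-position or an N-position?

Nim-sum: 6 XOR 6 = 0.
The nim-sum is 0, so this is a P-position: the player to move is in a losing position under optimal play.

P-position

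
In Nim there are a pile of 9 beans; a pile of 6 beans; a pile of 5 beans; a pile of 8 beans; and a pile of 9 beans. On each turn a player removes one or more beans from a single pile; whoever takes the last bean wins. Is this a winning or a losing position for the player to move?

Winning position

Compute the nim-sum pairwise:
9 ⊕ 6 = 15
15 ⊕ 5 = 10
10 ⊕ 8 = 2
2 ⊕ 9 = 11
The nim-sum is 11 ≠ 0, so this is an N-position: the player to move can win.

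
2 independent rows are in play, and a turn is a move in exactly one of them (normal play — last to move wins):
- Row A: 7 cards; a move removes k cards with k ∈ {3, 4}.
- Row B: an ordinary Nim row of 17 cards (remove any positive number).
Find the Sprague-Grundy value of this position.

For row A, compute g(0), g(1), … with moves {3, 4}:
k:     0  1  2  3  4  5  6  7
g(k):  0  0  0  1  1  1  2  0
So g(7) = 0.
Row B is a plain Nim row of size 17, so its Grundy value is 17.
The value of a disjunctive sum is the nim-sum of the parts.
Combined value = 0 XOR 17 = 17.

17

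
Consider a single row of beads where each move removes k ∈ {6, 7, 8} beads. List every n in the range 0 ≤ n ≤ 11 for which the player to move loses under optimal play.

Build the Grundy sequence with g(k) = mex{g(k−s) : s ∈ {6, 7, 8}, s ≤ k}:
g(0) = mex{} = 0
g(1) = mex{} = 0
g(2) = mex{} = 0
g(3) = mex{} = 0
g(4) = mex{} = 0
g(5) = mex{} = 0
g(6) = mex{0} = 1
g(7) = mex{0} = 1
g(8) = mex{0} = 1
g(9) = mex{0} = 1
g(10) = mex{0} = 1
g(11) = mex{0} = 1
The P-positions (g = 0) in 0..11 are 0, 1, 2, 3, 4, 5.

0, 1, 2, 3, 4, 5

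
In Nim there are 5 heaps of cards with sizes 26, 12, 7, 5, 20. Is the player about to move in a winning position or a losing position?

Losing position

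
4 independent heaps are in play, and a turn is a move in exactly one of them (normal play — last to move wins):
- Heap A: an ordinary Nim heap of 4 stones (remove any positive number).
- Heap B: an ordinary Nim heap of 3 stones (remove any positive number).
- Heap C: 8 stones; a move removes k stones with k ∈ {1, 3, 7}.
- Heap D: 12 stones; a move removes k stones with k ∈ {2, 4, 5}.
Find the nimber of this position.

5

Heap A is a plain Nim heap of size 4, so its Grundy value is 4.
Heap B is a plain Nim heap of size 3, so its Grundy value is 3.
For heap C, compute g(0), g(1), … with moves {1, 3, 7}:
k:     0  1  2  3  4  5  6  7  8
g(k):  0  1  0  1  0  1  0  1  0
So g(8) = 0.
Grundy values for heap D (subtraction set {2, 4, 5}):
k:     0  1  2  3  4  5  6  7  8  9 10 11 12
g(k):  0  0  1  1  2  2  3  0  0  1  1  2  2
So g(12) = 2.
The value of a disjunctive sum is the nim-sum of the parts.
Combined value = 4 ⊕ 3 ⊕ 0 ⊕ 2 = 5.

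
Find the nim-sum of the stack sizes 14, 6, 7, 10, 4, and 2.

Compute the nim-sum pairwise:
14 XOR 6 = 8
8 XOR 7 = 15
15 XOR 10 = 5
5 XOR 4 = 1
1 XOR 2 = 3

3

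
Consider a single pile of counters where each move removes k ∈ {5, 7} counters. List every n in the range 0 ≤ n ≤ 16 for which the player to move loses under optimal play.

0, 1, 2, 3, 4, 12, 13, 14, 15, 16

Grundy values for subtraction set {5, 7}:
k:     0  1  2  3  4  5  6  7  8  9 10 11 12 13 14 15 16
g(k):  0  0  0  0  0  1  1  1  1  1  2  2  0  0  0  0  0
The P-positions (g = 0) in 0..16 are 0, 1, 2, 3, 4, 12, 13, 14, 15, 16.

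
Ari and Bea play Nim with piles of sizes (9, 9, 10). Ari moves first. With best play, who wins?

In binary:
  1001  (9)
  1001  (9)
  1010  (10)
  ----
  1010  (10)
The nim-sum is 10 ≠ 0, so this is an N-position: the player to move can win; Ari has a winning move.

Ari wins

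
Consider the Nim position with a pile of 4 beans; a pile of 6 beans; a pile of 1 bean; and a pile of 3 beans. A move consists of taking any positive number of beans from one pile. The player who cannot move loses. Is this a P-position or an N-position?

P-position

Nim-sum: 4 XOR 6 XOR 1 XOR 3 = 0.
The nim-sum is 0, so this is a P-position: the player to move is in a losing position under optimal play.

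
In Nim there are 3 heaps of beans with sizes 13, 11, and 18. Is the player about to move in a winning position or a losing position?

Winning position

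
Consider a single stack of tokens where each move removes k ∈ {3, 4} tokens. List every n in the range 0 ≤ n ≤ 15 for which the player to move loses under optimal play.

Grundy values for subtraction set {3, 4}:
k:     0  1  2  3  4  5  6  7  8  9 10 11 12 13 14 15
g(k):  0  0  0  1  1  1  2  0  0  0  1  1  1  2  0  0
The P-positions (g = 0) in 0..15 are 0, 1, 2, 7, 8, 9, 14, 15.

0, 1, 2, 7, 8, 9, 14, 15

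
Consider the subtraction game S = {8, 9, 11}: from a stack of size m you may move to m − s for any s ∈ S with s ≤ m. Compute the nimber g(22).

0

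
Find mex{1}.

0 is not in the set, so the mex is 0.

0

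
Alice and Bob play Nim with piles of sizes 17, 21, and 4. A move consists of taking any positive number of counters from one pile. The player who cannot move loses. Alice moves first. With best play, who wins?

Bob wins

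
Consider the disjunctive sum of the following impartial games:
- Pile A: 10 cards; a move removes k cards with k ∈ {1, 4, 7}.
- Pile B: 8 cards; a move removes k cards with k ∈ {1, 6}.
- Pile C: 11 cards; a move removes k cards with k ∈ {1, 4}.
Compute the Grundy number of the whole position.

0

Grundy values for pile A (subtraction set {1, 4, 7}):
k:     0  1  2  3  4  5  6  7  8  9 10
g(k):  0  1  0  1  2  0  1  2  0  1  0
So g(10) = 0.
For pile B, compute g(0), g(1), … with moves {1, 6}:
g(0) = mex{} = 0
g(1) = mex{0} = 1
g(2) = mex{1} = 0
g(3) = mex{0} = 1
g(4) = mex{1} = 0
g(5) = mex{0} = 1
g(6) = mex{0,1} = 2
g(7) = mex{1,2} = 0
g(8) = mex{0} = 1
So g(8) = 1.
Build the Grundy sequence for pile C with g(k) = mex{g(k−s) : s ∈ {1, 4}, s ≤ k}:
g(0) = mex{} = 0
g(1) = mex{0} = 1
g(2) = mex{1} = 0
g(3) = mex{0} = 1
g(4) = mex{0,1} = 2
g(5) = mex{1,2} = 0
g(6) = mex{0} = 1
g(7) = mex{1} = 0
g(8) = mex{0,2} = 1
g(9) = mex{0,1} = 2
g(10) = mex{1,2} = 0
g(11) = mex{0} = 1
So g(11) = 1.
The value of a disjunctive sum is the nim-sum of the parts.
Combined value = 0 ⊕ 1 ⊕ 1 = 0.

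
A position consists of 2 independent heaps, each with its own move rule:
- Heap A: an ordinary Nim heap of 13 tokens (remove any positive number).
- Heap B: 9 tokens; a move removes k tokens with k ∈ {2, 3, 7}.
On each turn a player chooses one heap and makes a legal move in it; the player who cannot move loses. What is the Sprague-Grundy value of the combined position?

Heap A is a plain Nim heap of size 13, so its Grundy value is 13.
Build the Grundy sequence for heap B with g(k) = mex{g(k−s) : s ∈ {2, 3, 7}, s ≤ k}:
k:     0  1  2  3  4  5  6  7  8  9
g(k):  0  0  1  1  2  0  0  1  1  2
So g(9) = 2.
By the Sprague-Grundy theorem, the Grundy value of a sum of independent games is the XOR of the component values.
Combined value = 13 ⊕ 2 = 15.

15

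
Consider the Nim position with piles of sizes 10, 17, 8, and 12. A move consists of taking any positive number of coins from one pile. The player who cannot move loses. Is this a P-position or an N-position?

N-position

Nim-sum: 10 XOR 17 XOR 8 XOR 12 = 31.
The nim-sum is 31 ≠ 0, so this is an N-position: the player to move can win.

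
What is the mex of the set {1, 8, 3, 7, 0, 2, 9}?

The values 0, 1, 2, 3 are all present; 4 is the first non-negative integer missing from the set.

4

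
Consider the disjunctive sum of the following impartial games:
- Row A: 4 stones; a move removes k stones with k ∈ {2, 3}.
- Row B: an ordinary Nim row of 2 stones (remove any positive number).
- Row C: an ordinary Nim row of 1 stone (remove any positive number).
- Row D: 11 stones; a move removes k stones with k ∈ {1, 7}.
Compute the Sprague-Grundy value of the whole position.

Build the Grundy sequence for row A with g(k) = mex{g(k−s) : s ∈ {2, 3}, s ≤ k}:
g(0) = mex{} = 0
g(1) = mex{} = 0
g(2) = mex{0} = 1
g(3) = mex{0} = 1
g(4) = mex{0,1} = 2
So g(4) = 2.
Row B is a plain Nim row of size 2, so its Grundy value is 2.
Row C is a plain Nim row of size 1, so its Grundy value is 1.
For row D, compute g(0), g(1), … with moves {1, 7}:
g(0) = mex{} = 0
g(1) = mex{0} = 1
g(2) = mex{1} = 0
g(3) = mex{0} = 1
g(4) = mex{1} = 0
g(5) = mex{0} = 1
g(6) = mex{1} = 0
g(7) = mex{0} = 1
g(8) = mex{1} = 0
g(9) = mex{0} = 1
g(10) = mex{1} = 0
g(11) = mex{0} = 1
So g(11) = 1.
The value of a disjunctive sum is the nim-sum of the parts.
Combined value = 2 ⊕ 2 ⊕ 1 ⊕ 1 = 0.

0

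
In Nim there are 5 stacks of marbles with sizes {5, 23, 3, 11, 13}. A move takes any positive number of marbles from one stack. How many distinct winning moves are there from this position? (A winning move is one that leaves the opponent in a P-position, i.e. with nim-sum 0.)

Nim-sum: 5 ^ 23 ^ 3 ^ 11 ^ 13 = 23.
The overall nim-sum is X = 23. A stack of size p has a winning move iff p XOR X < p (reduce it to p XOR X).
  5: 5 XOR 23 = 18 ≥ 5 — no move.
  23: 23 XOR 23 = 0 < 23 — winning move (to 0).
  3: 3 XOR 23 = 20 ≥ 3 — no move.
  11: 11 XOR 23 = 28 ≥ 11 — no move.
  13: 13 XOR 23 = 26 ≥ 13 — no move.
That gives 1 winning move.

1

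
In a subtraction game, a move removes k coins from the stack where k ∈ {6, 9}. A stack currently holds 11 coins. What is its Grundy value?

Build the Grundy sequence with g(k) = mex{g(k−s) : s ∈ {6, 9}, s ≤ k}:
g(0) = mex{} = 0
g(1) = mex{} = 0
g(2) = mex{} = 0
g(3) = mex{} = 0
g(4) = mex{} = 0
g(5) = mex{} = 0
g(6) = mex{0} = 1
g(7) = mex{0} = 1
g(8) = mex{0} = 1
g(9) = mex{0} = 1
g(10) = mex{0} = 1
g(11) = mex{0} = 1
So g(11) = 1.

1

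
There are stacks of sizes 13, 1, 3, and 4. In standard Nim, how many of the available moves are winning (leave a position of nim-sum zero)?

1

Compute the nim-sum pairwise:
13 ⊕ 1 = 12
12 ⊕ 3 = 15
15 ⊕ 4 = 11
The overall nim-sum is X = 11. A stack of size p has a winning move iff p XOR X < p (reduce it to p XOR X).
  13: 13 XOR 11 = 6 < 13 — winning move (to 6).
  1: 1 XOR 11 = 10 ≥ 1 — no move.
  3: 3 XOR 11 = 8 ≥ 3 — no move.
  4: 4 XOR 11 = 15 ≥ 4 — no move.
That gives 1 winning move.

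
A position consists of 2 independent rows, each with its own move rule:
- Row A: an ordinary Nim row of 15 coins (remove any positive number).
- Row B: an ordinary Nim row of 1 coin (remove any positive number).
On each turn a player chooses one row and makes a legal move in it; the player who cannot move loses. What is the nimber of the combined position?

14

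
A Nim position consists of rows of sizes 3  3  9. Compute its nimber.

Write each in binary and XOR column by column:
  0011  (3)
  0011  (3)
  1001  (9)
  ----
  1001  (9)

9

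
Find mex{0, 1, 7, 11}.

The values 0, 1 are all present; 2 is the first non-negative integer missing from the set.

2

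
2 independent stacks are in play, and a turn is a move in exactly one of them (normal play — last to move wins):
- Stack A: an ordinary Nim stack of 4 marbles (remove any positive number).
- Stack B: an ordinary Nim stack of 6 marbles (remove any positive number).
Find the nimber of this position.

2

Stack A is a plain Nim stack of size 4, so its Grundy value is 4.
Stack B is a plain Nim stack of size 6, so its Grundy value is 6.
The value of a disjunctive sum is the nim-sum of the parts.
Combined value = 4 ⊕ 6 = 2.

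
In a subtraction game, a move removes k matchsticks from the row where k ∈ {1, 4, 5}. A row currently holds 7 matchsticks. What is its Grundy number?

Compute g(0), g(1), … for moves {1, 4, 5}:
k:     0  1  2  3  4  5  6  7
g(k):  0  1  0  1  2  3  2  3
So g(7) = 3.

3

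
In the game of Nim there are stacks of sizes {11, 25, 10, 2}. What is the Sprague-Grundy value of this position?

26

Compute the nim-sum pairwise:
11 XOR 25 = 18
18 XOR 10 = 24
24 XOR 2 = 26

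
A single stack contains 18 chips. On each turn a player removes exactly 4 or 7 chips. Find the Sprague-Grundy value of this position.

Compute g(0), g(1), … for moves {4, 7}:
k:     0  1  2  3  4  5  6  7  8  9 10 11 12 13 14 15 16 17 18
g(k):  0  0  0  0  1  1  1  1  2  2  2  0  0  0  0  1  1  1  1
So g(18) = 1.

1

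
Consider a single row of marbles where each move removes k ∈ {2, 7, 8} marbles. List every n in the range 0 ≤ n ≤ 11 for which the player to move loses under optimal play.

0, 1, 4, 5, 10

Compute g(0), g(1), … for moves {2, 7, 8}:
g(0) = mex{} = 0
g(1) = mex{} = 0
g(2) = mex{0} = 1
g(3) = mex{0} = 1
g(4) = mex{1} = 0
g(5) = mex{1} = 0
g(6) = mex{0} = 1
g(7) = mex{0} = 1
g(8) = mex{0,1} = 2
g(9) = mex{0,1} = 2
g(10) = mex{1,2} = 0
g(11) = mex{0,1,2} = 3
The P-positions (g = 0) in 0..11 are 0, 1, 4, 5, 10.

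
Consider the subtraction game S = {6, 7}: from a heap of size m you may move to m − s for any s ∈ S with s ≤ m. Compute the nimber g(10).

1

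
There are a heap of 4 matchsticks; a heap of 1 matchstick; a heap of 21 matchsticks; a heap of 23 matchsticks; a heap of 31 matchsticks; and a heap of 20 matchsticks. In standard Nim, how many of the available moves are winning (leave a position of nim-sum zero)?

1

Compute the nim-sum pairwise:
4 XOR 1 = 5
5 XOR 21 = 16
16 XOR 23 = 7
7 XOR 31 = 24
24 XOR 20 = 12
The overall nim-sum is X = 12. A heap of size p has a winning move iff p XOR X < p (reduce it to p XOR X).
  4: 4 XOR 12 = 8 ≥ 4 — no move.
  1: 1 XOR 12 = 13 ≥ 1 — no move.
  21: 21 XOR 12 = 25 ≥ 21 — no move.
  23: 23 XOR 12 = 27 ≥ 23 — no move.
  31: 31 XOR 12 = 19 < 31 — winning move (to 19).
  20: 20 XOR 12 = 24 ≥ 20 — no move.
That gives 1 winning move.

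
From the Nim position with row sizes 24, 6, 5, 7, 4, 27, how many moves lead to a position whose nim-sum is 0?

3

Nim-sum: 24 ⊕ 6 ⊕ 5 ⊕ 7 ⊕ 4 ⊕ 27 = 3.
The overall nim-sum is X = 3. A row of size p has a winning move iff p XOR X < p (reduce it to p XOR X).
  24: 24 XOR 3 = 27 ≥ 24 — no move.
  6: 6 XOR 3 = 5 < 6 — winning move (to 5).
  5: 5 XOR 3 = 6 ≥ 5 — no move.
  7: 7 XOR 3 = 4 < 7 — winning move (to 4).
  4: 4 XOR 3 = 7 ≥ 4 — no move.
  27: 27 XOR 3 = 24 < 27 — winning move (to 24).
That gives 3 winning moves.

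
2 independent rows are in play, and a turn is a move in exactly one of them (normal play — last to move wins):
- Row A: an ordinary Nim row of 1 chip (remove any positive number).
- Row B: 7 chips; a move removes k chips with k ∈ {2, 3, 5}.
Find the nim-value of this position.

Row A is a plain Nim row of size 1, so its Grundy value is 1.
Build the Grundy sequence for row B with g(k) = mex{g(k−s) : s ∈ {2, 3, 5}, s ≤ k}:
g(0) = mex{} = 0
g(1) = mex{} = 0
g(2) = mex{0} = 1
g(3) = mex{0} = 1
g(4) = mex{0,1} = 2
g(5) = mex{0,1} = 2
g(6) = mex{0,1,2} = 3
g(7) = mex{1,2} = 0
So g(7) = 0.
By the Sprague-Grundy theorem, the Grundy value of a sum of independent games is the XOR of the component values.
Combined value = 1 ⊕ 0 = 1.

1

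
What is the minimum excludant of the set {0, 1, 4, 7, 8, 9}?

The values 0, 1 are all present; 2 is the first non-negative integer missing from the set.

2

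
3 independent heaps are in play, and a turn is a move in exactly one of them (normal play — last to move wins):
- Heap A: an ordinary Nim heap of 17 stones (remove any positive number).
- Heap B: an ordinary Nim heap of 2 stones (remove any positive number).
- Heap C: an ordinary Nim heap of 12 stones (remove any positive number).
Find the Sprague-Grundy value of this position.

31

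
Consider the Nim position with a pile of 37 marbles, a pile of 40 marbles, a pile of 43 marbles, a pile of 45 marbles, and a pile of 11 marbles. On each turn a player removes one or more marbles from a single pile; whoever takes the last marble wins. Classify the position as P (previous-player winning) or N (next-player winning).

Compute the nim-sum pairwise:
37 ^ 40 = 13
13 ^ 43 = 38
38 ^ 45 = 11
11 ^ 11 = 0
The nim-sum is 0, so this is a P-position: the player to move is in a losing position under optimal play.

P-position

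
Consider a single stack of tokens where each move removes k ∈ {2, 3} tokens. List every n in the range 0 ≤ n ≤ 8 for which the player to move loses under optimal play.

0, 1, 5, 6

Build the Grundy sequence with g(k) = mex{g(k−s) : s ∈ {2, 3}, s ≤ k}:
g(0) = mex{} = 0
g(1) = mex{} = 0
g(2) = mex{0} = 1
g(3) = mex{0} = 1
g(4) = mex{0,1} = 2
g(5) = mex{1} = 0
g(6) = mex{1,2} = 0
g(7) = mex{0,2} = 1
g(8) = mex{0} = 1
The P-positions (g = 0) in 0..8 are 0, 1, 5, 6.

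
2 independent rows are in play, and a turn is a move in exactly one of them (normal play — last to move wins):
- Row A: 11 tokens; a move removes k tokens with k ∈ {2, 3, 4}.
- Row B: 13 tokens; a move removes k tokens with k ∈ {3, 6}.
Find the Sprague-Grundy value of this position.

Build the Grundy sequence for row A with g(k) = mex{g(k−s) : s ∈ {2, 3, 4}, s ≤ k}:
g(0) = mex{} = 0
g(1) = mex{} = 0
g(2) = mex{0} = 1
g(3) = mex{0} = 1
g(4) = mex{0,1} = 2
g(5) = mex{0,1} = 2
g(6) = mex{1,2} = 0
g(7) = mex{1,2} = 0
g(8) = mex{0,2} = 1
g(9) = mex{0,2} = 1
g(10) = mex{0,1} = 2
g(11) = mex{0,1} = 2
So g(11) = 2.
For row B, compute g(0), g(1), … with moves {3, 6}:
g(0) = mex{} = 0
g(1) = mex{} = 0
g(2) = mex{} = 0
g(3) = mex{0} = 1
g(4) = mex{0} = 1
g(5) = mex{0} = 1
g(6) = mex{0,1} = 2
g(7) = mex{0,1} = 2
g(8) = mex{0,1} = 2
g(9) = mex{1,2} = 0
g(10) = mex{1,2} = 0
g(11) = mex{1,2} = 0
g(12) = mex{0,2} = 1
g(13) = mex{0,2} = 1
So g(13) = 1.
By the Sprague-Grundy theorem, the Grundy value of a sum of independent games is the XOR of the component values.
Combined value = 2 XOR 1 = 3.

3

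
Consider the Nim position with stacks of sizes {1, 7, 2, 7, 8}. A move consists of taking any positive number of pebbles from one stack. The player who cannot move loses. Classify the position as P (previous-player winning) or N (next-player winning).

Compute the nim-sum pairwise:
1 XOR 7 = 6
6 XOR 2 = 4
4 XOR 7 = 3
3 XOR 8 = 11
The nim-sum is 11 ≠ 0, so this is an N-position: the player to move can win.

N-position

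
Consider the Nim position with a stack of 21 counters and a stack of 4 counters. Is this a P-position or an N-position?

N-position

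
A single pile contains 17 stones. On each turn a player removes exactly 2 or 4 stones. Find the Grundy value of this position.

Compute g(0), g(1), … for moves {2, 4}:
k:     0  1  2  3  4  5  6  7  8  9 10 11 12 13 14 15 16 17
g(k):  0  0  1  1  2  2  0  0  1  1  2  2  0  0  1  1  2  2
So g(17) = 2.

2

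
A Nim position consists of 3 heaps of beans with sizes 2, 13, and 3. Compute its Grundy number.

12

Nim-sum: 2 ^ 13 ^ 3 = 12.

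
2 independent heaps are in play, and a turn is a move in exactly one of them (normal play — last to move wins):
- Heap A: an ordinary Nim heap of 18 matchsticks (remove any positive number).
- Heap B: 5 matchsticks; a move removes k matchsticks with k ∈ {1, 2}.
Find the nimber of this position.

16

Heap A is a plain Nim heap of size 18, so its Grundy value is 18.
For heap B, compute g(0), g(1), … with moves {1, 2}:
g(0) = mex{} = 0
g(1) = mex{0} = 1
g(2) = mex{0,1} = 2
g(3) = mex{1,2} = 0
g(4) = mex{0,2} = 1
g(5) = mex{0,1} = 2
So g(5) = 2.
The value of a disjunctive sum is the nim-sum of the parts.
Combined value = 18 XOR 2 = 16.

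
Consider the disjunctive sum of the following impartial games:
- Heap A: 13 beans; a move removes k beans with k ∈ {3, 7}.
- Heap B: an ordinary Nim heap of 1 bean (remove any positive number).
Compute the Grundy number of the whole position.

0

For heap A, compute g(0), g(1), … with moves {3, 7}:
k:     0  1  2  3  4  5  6  7  8  9 10 11 12 13
g(k):  0  0  0  1  1  1  0  2  2  1  0  0  0  1
So g(13) = 1.
Heap B is a plain Nim heap of size 1, so its Grundy value is 1.
By the Sprague-Grundy theorem, the Grundy value of a sum of independent games is the XOR of the component values.
Combined value = 1 ⊕ 1 = 0.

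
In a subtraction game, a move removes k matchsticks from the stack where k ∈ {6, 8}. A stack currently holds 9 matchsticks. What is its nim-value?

1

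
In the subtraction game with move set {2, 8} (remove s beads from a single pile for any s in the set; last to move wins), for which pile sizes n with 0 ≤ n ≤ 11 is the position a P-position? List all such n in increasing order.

Build the Grundy sequence with g(k) = mex{g(k−s) : s ∈ {2, 8}, s ≤ k}:
g(0) = mex{} = 0
g(1) = mex{} = 0
g(2) = mex{0} = 1
g(3) = mex{0} = 1
g(4) = mex{1} = 0
g(5) = mex{1} = 0
g(6) = mex{0} = 1
g(7) = mex{0} = 1
g(8) = mex{0,1} = 2
g(9) = mex{0,1} = 2
g(10) = mex{1,2} = 0
g(11) = mex{1,2} = 0
The P-positions (g = 0) in 0..11 are 0, 1, 4, 5, 10, 11.

0, 1, 4, 5, 10, 11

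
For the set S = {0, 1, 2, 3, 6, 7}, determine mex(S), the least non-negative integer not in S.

The values 0, 1, 2, 3 are all present; 4 is the first non-negative integer missing from the set.

4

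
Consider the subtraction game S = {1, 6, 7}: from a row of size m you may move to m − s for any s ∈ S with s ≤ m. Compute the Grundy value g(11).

3

Grundy values for subtraction set {1, 6, 7}:
k:     0  1  2  3  4  5  6  7  8  9 10 11
g(k):  0  1  0  1  0  1  2  3  2  3  2  3
So g(11) = 3.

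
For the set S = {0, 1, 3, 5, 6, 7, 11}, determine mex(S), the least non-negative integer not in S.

The values 0, 1 are all present; 2 is the first non-negative integer missing from the set.

2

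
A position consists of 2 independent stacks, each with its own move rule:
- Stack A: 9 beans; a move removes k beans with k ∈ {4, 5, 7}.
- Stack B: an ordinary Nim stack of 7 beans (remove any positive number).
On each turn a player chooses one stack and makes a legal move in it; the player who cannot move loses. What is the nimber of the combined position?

5

Build the Grundy sequence for stack A with g(k) = mex{g(k−s) : s ∈ {4, 5, 7}, s ≤ k}:
k:     0  1  2  3  4  5  6  7  8  9
g(k):  0  0  0  0  1  1  1  1  2  2
So g(9) = 2.
Stack B is a plain Nim stack of size 7, so its Grundy value is 7.
The value of a disjunctive sum is the nim-sum of the parts.
Combined value = 2 ⊕ 7 = 5.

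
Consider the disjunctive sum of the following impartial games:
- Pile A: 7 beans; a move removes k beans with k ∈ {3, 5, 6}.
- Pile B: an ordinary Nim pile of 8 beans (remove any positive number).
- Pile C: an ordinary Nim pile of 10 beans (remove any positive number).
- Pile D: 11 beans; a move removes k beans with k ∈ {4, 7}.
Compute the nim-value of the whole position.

0

For pile A, compute g(0), g(1), … with moves {3, 5, 6}:
k:     0  1  2  3  4  5  6  7
g(k):  0  0  0  1  1  1  2  2
So g(7) = 2.
Pile B is a plain Nim pile of size 8, so its Grundy value is 8.
Pile C is a plain Nim pile of size 10, so its Grundy value is 10.
Grundy values for pile D (subtraction set {4, 7}):
k:     0  1  2  3  4  5  6  7  8  9 10 11
g(k):  0  0  0  0  1  1  1  1  2  2  2  0
So g(11) = 0.
By the Sprague-Grundy theorem, the Grundy value of a sum of independent games is the XOR of the component values.
Combined value = 2 XOR 8 XOR 10 XOR 0 = 0.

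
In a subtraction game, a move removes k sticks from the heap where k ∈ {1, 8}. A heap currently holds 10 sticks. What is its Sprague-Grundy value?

1

Compute g(0), g(1), … for moves {1, 8}:
g(0) = mex{} = 0
g(1) = mex{0} = 1
g(2) = mex{1} = 0
g(3) = mex{0} = 1
g(4) = mex{1} = 0
g(5) = mex{0} = 1
g(6) = mex{1} = 0
g(7) = mex{0} = 1
g(8) = mex{0,1} = 2
g(9) = mex{1,2} = 0
g(10) = mex{0} = 1
So g(10) = 1.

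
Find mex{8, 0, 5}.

0 is in the set but 1 is not, so the mex is 1.

1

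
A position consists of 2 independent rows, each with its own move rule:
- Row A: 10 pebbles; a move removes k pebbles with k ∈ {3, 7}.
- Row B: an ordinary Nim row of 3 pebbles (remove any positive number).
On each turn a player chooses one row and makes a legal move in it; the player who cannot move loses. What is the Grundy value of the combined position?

3

Build the Grundy sequence for row A with g(k) = mex{g(k−s) : s ∈ {3, 7}, s ≤ k}:
k:     0  1  2  3  4  5  6  7  8  9 10
g(k):  0  0  0  1  1  1  0  2  2  1  0
So g(10) = 0.
Row B is a plain Nim row of size 3, so its Grundy value is 3.
The value of a disjunctive sum is the nim-sum of the parts.
Combined value = 0 ⊕ 3 = 3.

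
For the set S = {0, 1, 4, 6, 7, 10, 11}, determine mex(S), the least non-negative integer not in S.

2

The values 0, 1 are all present; 2 is the first non-negative integer missing from the set.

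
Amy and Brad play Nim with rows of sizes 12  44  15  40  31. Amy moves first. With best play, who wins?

Nim-sum: 12 ^ 44 ^ 15 ^ 40 ^ 31 = 24.
The nim-sum is 24 ≠ 0, so this is an N-position: the player to move can win; Amy has a winning move.

Amy wins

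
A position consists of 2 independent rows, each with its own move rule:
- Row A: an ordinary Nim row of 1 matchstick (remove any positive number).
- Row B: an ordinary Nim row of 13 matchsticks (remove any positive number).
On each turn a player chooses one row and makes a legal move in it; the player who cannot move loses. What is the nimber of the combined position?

12

Row A is a plain Nim row of size 1, so its Grundy value is 1.
Row B is a plain Nim row of size 13, so its Grundy value is 13.
The value of a disjunctive sum is the nim-sum of the parts.
Combined value = 1 XOR 13 = 12.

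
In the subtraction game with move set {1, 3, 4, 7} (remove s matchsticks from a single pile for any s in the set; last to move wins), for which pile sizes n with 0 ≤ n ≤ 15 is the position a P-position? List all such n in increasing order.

Compute g(0), g(1), … for moves {1, 3, 4, 7}:
k:     0  1  2  3  4  5  6  7  8  9 10 11 12 13 14 15
g(k):  0  1  0  1  2  3  2  3  0  1  0  1  2  3  2  3
The P-positions (g = 0) in 0..15 are 0, 2, 8, 10.

0, 2, 8, 10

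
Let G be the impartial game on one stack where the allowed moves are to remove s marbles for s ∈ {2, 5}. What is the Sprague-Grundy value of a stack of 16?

Grundy values for subtraction set {2, 5}:
k:     0  1  2  3  4  5  6  7  8  9 10 11 12 13 14 15 16
g(k):  0  0  1  1  0  2  1  0  0  1  1  0  2  1  0  0  1
So g(16) = 1.

1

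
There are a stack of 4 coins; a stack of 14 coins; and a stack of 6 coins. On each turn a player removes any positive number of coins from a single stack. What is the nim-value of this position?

12

Nim-sum: 4 ⊕ 14 ⊕ 6 = 12.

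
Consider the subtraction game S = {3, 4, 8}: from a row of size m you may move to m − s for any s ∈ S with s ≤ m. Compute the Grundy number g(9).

3

Build the Grundy sequence with g(k) = mex{g(k−s) : s ∈ {3, 4, 8}, s ≤ k}:
k:     0  1  2  3  4  5  6  7  8  9
g(k):  0  0  0  1  1  1  2  0  2  3
So g(9) = 3.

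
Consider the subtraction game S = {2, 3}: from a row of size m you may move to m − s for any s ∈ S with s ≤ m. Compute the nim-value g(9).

2

Build the Grundy sequence with g(k) = mex{g(k−s) : s ∈ {2, 3}, s ≤ k}:
g(0) = mex{} = 0
g(1) = mex{} = 0
g(2) = mex{0} = 1
g(3) = mex{0} = 1
g(4) = mex{0,1} = 2
g(5) = mex{1} = 0
g(6) = mex{1,2} = 0
g(7) = mex{0,2} = 1
g(8) = mex{0} = 1
g(9) = mex{0,1} = 2
So g(9) = 2.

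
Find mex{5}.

0 is not in the set, so the mex is 0.

0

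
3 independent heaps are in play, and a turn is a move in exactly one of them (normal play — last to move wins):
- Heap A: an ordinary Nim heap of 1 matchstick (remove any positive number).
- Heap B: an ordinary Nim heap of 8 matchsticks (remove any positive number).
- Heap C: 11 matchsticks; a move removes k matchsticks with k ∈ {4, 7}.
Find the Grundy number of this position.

9

Heap A is a plain Nim heap of size 1, so its Grundy value is 1.
Heap B is a plain Nim heap of size 8, so its Grundy value is 8.
Build the Grundy sequence for heap C with g(k) = mex{g(k−s) : s ∈ {4, 7}, s ≤ k}:
k:     0  1  2  3  4  5  6  7  8  9 10 11
g(k):  0  0  0  0  1  1  1  1  2  2  2  0
So g(11) = 0.
The value of a disjunctive sum is the nim-sum of the parts.
Combined value = 1 XOR 8 XOR 0 = 9.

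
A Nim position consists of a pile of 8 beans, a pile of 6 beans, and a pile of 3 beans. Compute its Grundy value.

Nim-sum: 8 ⊕ 6 ⊕ 3 = 13.

13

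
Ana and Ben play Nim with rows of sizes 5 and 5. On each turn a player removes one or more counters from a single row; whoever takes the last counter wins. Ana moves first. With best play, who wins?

Ben wins

Nim-sum: 5 ^ 5 = 0.
The nim-sum is 0, so this is a P-position: the player to move is in a losing position under optimal play; Ana is about to move from it and so loses — Ben wins.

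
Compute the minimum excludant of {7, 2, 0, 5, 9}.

0 is in the set but 1 is not, so the mex is 1.

1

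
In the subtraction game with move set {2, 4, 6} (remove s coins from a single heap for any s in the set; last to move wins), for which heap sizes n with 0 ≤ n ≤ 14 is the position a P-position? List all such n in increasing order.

Grundy values for subtraction set {2, 4, 6}:
k:     0  1  2  3  4  5  6  7  8  9 10 11 12 13 14
g(k):  0  0  1  1  2  2  3  3  0  0  1  1  2  2  3
The P-positions (g = 0) in 0..14 are 0, 1, 8, 9.

0, 1, 8, 9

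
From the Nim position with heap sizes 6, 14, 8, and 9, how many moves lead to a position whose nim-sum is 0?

Compute the nim-sum pairwise:
6 XOR 14 = 8
8 XOR 8 = 0
0 XOR 9 = 9
The overall nim-sum is X = 9. A heap of size p has a winning move iff p XOR X < p (reduce it to p XOR X).
  6: 6 XOR 9 = 15 ≥ 6 — no move.
  14: 14 XOR 9 = 7 < 14 — winning move (to 7).
  8: 8 XOR 9 = 1 < 8 — winning move (to 1).
  9: 9 XOR 9 = 0 < 9 — winning move (to 0).
That gives 3 winning moves.

3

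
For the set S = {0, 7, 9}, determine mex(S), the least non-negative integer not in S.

0 is in the set but 1 is not, so the mex is 1.

1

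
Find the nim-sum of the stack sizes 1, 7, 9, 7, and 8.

0

Nim-sum: 1 ^ 7 ^ 9 ^ 7 ^ 8 = 0.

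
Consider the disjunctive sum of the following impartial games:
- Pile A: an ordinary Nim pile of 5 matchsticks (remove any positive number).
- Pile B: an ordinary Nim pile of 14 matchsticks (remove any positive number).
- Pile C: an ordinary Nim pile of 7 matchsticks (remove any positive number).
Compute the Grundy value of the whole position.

Pile A is a plain Nim pile of size 5, so its Grundy value is 5.
Pile B is a plain Nim pile of size 14, so its Grundy value is 14.
Pile C is a plain Nim pile of size 7, so its Grundy value is 7.
By the Sprague-Grundy theorem, the Grundy value of a sum of independent games is the XOR of the component values.
Combined value = 5 XOR 14 XOR 7 = 12.

12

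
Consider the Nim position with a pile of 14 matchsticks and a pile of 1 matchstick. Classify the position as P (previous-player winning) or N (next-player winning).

N-position

Compute the nim-sum pairwise:
14 ⊕ 1 = 15
The nim-sum is 15 ≠ 0, so this is an N-position: the player to move can win.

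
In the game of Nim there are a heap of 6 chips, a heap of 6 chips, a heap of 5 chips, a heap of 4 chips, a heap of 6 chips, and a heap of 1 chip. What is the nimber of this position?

6

Nim-sum: 6 ^ 6 ^ 5 ^ 4 ^ 6 ^ 1 = 6.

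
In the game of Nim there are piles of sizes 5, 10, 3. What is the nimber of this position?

Compute the nim-sum pairwise:
5 ⊕ 10 = 15
15 ⊕ 3 = 12

12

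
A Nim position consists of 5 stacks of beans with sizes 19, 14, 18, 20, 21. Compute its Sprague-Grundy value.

Bitwise XOR of the heap sizes:
  10011  (19)
  01110  (14)
  10010  (18)
  10100  (20)
  10101  (21)
  -----
  01110  (14)

14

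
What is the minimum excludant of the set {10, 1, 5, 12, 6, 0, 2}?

3

The values 0, 1, 2 are all present; 3 is the first non-negative integer missing from the set.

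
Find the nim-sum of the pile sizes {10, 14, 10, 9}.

7

Bitwise XOR of the heap sizes:
  1010  (10)
  1110  (14)
  1010  (10)
  1001  (9)
  ----
  0111  (7)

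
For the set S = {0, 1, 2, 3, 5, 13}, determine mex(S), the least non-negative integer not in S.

4

The values 0, 1, 2, 3 are all present; 4 is the first non-negative integer missing from the set.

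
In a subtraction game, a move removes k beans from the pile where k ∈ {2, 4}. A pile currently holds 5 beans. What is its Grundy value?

2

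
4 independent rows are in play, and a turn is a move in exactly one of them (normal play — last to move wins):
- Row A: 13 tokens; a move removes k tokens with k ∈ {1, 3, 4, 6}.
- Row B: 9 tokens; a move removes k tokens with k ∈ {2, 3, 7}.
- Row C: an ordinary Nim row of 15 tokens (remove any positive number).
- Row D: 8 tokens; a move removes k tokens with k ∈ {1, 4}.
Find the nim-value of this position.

14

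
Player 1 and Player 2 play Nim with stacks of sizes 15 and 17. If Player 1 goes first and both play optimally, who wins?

Player 1 wins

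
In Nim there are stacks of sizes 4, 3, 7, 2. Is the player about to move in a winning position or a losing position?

Winning position

Write each in binary and XOR column by column:
  100  (4)
  011  (3)
  111  (7)
  010  (2)
  ---
  010  (2)
The nim-sum is 2 ≠ 0, so this is an N-position: the player to move can win.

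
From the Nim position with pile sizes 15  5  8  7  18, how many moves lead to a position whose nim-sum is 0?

Write each in binary and XOR column by column:
  01111  (15)
  00101  (5)
  01000  (8)
  00111  (7)
  10010  (18)
  -----
  10111  (23)
The overall nim-sum is X = 23. A pile of size p has a winning move iff p XOR X < p (reduce it to p XOR X).
  15: 15 XOR 23 = 24 ≥ 15 — no move.
  5: 5 XOR 23 = 18 ≥ 5 — no move.
  8: 8 XOR 23 = 31 ≥ 8 — no move.
  7: 7 XOR 23 = 16 ≥ 7 — no move.
  18: 18 XOR 23 = 5 < 18 — winning move (to 5).
That gives 1 winning move.

1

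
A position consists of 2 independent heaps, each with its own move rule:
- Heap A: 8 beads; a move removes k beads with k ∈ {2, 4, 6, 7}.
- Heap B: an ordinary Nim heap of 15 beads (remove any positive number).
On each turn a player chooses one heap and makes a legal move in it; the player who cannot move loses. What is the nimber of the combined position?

Build the Grundy sequence for heap A with g(k) = mex{g(k−s) : s ∈ {2, 4, 6, 7}, s ≤ k}:
g(0) = mex{} = 0
g(1) = mex{} = 0
g(2) = mex{0} = 1
g(3) = mex{0} = 1
g(4) = mex{0,1} = 2
g(5) = mex{0,1} = 2
g(6) = mex{0,1,2} = 3
g(7) = mex{0,1,2} = 3
g(8) = mex{0,1,2,3} = 4
So g(8) = 4.
Heap B is a plain Nim heap of size 15, so its Grundy value is 15.
The value of a disjunctive sum is the nim-sum of the parts.
Combined value = 4 ⊕ 15 = 11.

11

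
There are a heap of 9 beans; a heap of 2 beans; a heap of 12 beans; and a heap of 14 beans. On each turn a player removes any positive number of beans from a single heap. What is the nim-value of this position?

9

Compute the nim-sum pairwise:
9 XOR 2 = 11
11 XOR 12 = 7
7 XOR 14 = 9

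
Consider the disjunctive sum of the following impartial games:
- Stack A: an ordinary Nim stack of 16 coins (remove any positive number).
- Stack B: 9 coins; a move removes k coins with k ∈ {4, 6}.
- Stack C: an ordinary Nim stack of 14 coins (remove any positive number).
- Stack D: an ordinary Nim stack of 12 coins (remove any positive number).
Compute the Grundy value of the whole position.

Stack A is a plain Nim stack of size 16, so its Grundy value is 16.
Grundy values for stack B (subtraction set {4, 6}):
k:     0  1  2  3  4  5  6  7  8  9
g(k):  0  0  0  0  1  1  1  1  2  2
So g(9) = 2.
Stack C is a plain Nim stack of size 14, so its Grundy value is 14.
Stack D is a plain Nim stack of size 12, so its Grundy value is 12.
By the Sprague-Grundy theorem, the Grundy value of a sum of independent games is the XOR of the component values.
Combined value = 16 XOR 2 XOR 14 XOR 12 = 16.

16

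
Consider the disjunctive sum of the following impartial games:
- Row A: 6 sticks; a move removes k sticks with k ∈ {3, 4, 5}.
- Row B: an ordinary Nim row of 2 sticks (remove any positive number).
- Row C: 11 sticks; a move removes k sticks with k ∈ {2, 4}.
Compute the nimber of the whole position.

2

Build the Grundy sequence for row A with g(k) = mex{g(k−s) : s ∈ {3, 4, 5}, s ≤ k}:
g(0) = mex{} = 0
g(1) = mex{} = 0
g(2) = mex{} = 0
g(3) = mex{0} = 1
g(4) = mex{0} = 1
g(5) = mex{0} = 1
g(6) = mex{0,1} = 2
So g(6) = 2.
Row B is a plain Nim row of size 2, so its Grundy value is 2.
For row C, compute g(0), g(1), … with moves {2, 4}:
k:     0  1  2  3  4  5  6  7  8  9 10 11
g(k):  0  0  1  1  2  2  0  0  1  1  2  2
So g(11) = 2.
The value of a disjunctive sum is the nim-sum of the parts.
Combined value = 2 ⊕ 2 ⊕ 2 = 2.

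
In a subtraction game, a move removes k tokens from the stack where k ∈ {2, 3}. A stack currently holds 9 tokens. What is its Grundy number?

Grundy values for subtraction set {2, 3}:
k:     0  1  2  3  4  5  6  7  8  9
g(k):  0  0  1  1  2  0  0  1  1  2
So g(9) = 2.

2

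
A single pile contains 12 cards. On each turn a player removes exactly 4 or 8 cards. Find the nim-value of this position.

Compute g(0), g(1), … for moves {4, 8}:
g(0) = mex{} = 0
g(1) = mex{} = 0
g(2) = mex{} = 0
g(3) = mex{} = 0
g(4) = mex{0} = 1
g(5) = mex{0} = 1
g(6) = mex{0} = 1
g(7) = mex{0} = 1
g(8) = mex{0,1} = 2
g(9) = mex{0,1} = 2
g(10) = mex{0,1} = 2
g(11) = mex{0,1} = 2
g(12) = mex{1,2} = 0
So g(12) = 0.

0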